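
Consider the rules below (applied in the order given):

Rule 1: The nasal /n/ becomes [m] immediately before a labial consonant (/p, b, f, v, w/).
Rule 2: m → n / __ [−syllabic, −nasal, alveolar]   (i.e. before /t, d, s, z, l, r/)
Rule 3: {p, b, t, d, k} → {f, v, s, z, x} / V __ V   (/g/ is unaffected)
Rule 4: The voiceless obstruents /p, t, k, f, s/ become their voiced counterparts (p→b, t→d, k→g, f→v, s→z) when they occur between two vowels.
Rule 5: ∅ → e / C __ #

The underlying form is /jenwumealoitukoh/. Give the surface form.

jemwumealoizuxohe

Rule 1 (nasal place assimilation): /n/ precedes the labial consonant /w/, so it assimilates in place to [m]. /jenwumealoitukoh/ → jemwumealoitukoh.
Rule 2 (nasal place assimilation): no segment meets the environment; /jemwumealoitukoh/ is unchanged.
Rule 3 (intervocalic spirantization): /t/ is a stop between vowels /i/ and /u/, so it spirantizes to the fricative [s]. /k/ is a stop between vowels /u/ and /o/, so it spirantizes to the fricative [x]. /jemwumealoitukoh/ → jemwumealoisuxoh.
Rule 4 (intervocalic voicing): /s/ is a voiceless obstruent between vowels /i/ and /u/, so it voices to [z]. /jemwumealoisuxoh/ → jemwumealoizuxoh.
Rule 5 (final e-epenthesis): the form ends in the consonant /h/, so [e] is inserted word-finally. /jemwumealoizuxoh/ → jemwumealoizuxohe.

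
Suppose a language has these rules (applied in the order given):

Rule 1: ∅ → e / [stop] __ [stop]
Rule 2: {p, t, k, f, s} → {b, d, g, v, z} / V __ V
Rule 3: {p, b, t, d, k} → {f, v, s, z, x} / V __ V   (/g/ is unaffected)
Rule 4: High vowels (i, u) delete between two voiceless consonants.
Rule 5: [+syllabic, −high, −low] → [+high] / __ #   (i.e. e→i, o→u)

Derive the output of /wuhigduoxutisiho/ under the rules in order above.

wuhigezuoxuzizihu

Rule 1 (stop-cluster e-epenthesis): /g/ and /d/ form a stop–stop cluster, so [e] is inserted between them. /wuhigduoxutisiho/ → wuhigeduoxutisiho.
Rule 2 (intervocalic voicing): /t/ is a voiceless obstruent between vowels /u/ and /i/, so it voices to [d]. /s/ is a voiceless obstruent between vowels /i/ and /i/, so it voices to [z]. /wuhigeduoxutisiho/ → wuhigeduoxudiziho.
Rule 3 (intervocalic spirantization): /d/ is a stop between vowels /e/ and /u/, so it spirantizes to the fricative [z]. /d/ is a stop between vowels /u/ and /i/, so it spirantizes to the fricative [z]. /wuhigeduoxudiziho/ → wuhigezuoxuziziho.
Rule 4 (high vowel syncope): no segment meets the environment; /wuhigezuoxuziziho/ is unchanged.
Rule 5 (final vowel raising): /o/ is a mid vowel in word-final position, so it raises to [u]. /wuhigezuoxuziziho/ → wuhigezuoxuzizihu.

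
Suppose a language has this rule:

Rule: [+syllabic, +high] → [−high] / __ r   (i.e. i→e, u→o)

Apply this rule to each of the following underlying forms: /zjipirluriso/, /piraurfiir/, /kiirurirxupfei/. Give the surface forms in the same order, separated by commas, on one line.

/zjipirluriso/: /i/ is a high vowel immediately before /r/, so it lowers to [e]. /u/ is a high vowel immediately before /r/, so it lowers to [o]. → [zjiperloriso].
/piraurfiir/: /i/ is a high vowel immediately before /r/, so it lowers to [e]. /u/ is a high vowel immediately before /r/, so it lowers to [o]. /i/ is a high vowel immediately before /r/, so it lowers to [e]. → [peraorfier].
/kiirurirxupfei/: /i/ is a high vowel immediately before /r/, so it lowers to [e]. /u/ is a high vowel immediately before /r/, so it lowers to [o]. /i/ is a high vowel immediately before /r/, so it lowers to [e]. → [kierorerxupfei].

zjiperloriso, peraorfier, kierorerxupfei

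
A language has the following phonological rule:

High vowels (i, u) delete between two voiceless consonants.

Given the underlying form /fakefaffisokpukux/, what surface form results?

fakefaffsokpkx

/i/ is a high vowel flanked by voiceless consonants /f/ and /s/, so it deletes.
/u/ is a high vowel flanked by voiceless consonants /p/ and /k/, so it deletes.
/u/ is a high vowel flanked by voiceless consonants /k/ and /x/, so it deletes.
Surface form: [fakefaffsokpkx].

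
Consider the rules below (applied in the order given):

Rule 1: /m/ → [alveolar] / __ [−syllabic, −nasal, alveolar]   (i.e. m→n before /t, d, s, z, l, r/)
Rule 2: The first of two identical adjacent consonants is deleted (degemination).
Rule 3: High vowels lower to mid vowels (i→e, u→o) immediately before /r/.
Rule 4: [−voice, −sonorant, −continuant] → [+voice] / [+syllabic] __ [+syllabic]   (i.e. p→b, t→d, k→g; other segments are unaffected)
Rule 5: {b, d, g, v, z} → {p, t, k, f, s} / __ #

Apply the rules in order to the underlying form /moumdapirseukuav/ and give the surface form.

Rule 1 (nasal place assimilation): /m/ precedes the alveolar consonant /d/, so it assimilates in place to [n]. /moumdapirseukuav/ → moundapirseukuav.
Rule 2 (degemination): no segment meets the environment; /moundapirseukuav/ is unchanged.
Rule 3 (pre-rhotic lowering): /i/ is a high vowel immediately before /r/, so it lowers to [e]. /moundapirseukuav/ → moundaperseukuav.
Rule 4 (intervocalic voicing): /p/ is a voiceless stop between vowels /a/ and /e/, so it voices to [b]. /k/ is a voiceless stop between vowels /u/ and /u/, so it voices to [g]. /moundaperseukuav/ → moundaberseuguav.
Rule 5 (final devoicing): /v/ is a voiced obstruent in word-final position, so it devoices to [f]. /moundaberseuguav/ → moundaberseuguaf.

moundaberseuguaf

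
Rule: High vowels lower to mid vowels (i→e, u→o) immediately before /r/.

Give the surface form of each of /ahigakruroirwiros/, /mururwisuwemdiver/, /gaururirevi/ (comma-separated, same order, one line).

ahigakroroerweros, mororwisuwemdiver, gaororerevi

/ahigakruroirwiros/: /u/ is a high vowel immediately before /r/, so it lowers to [o]. /i/ is a high vowel immediately before /r/, so it lowers to [e]. /i/ is a high vowel immediately before /r/, so it lowers to [e]. → [ahigakroroerweros].
/mururwisuwemdiver/: /u/ is a high vowel immediately before /r/, so it lowers to [o]. /u/ is a high vowel immediately before /r/, so it lowers to [o]. → [mororwisuwemdiver].
/gaururirevi/: /u/ is a high vowel immediately before /r/, so it lowers to [o]. /u/ is a high vowel immediately before /r/, so it lowers to [o]. /i/ is a high vowel immediately before /r/, so it lowers to [e]. → [gaororerevi].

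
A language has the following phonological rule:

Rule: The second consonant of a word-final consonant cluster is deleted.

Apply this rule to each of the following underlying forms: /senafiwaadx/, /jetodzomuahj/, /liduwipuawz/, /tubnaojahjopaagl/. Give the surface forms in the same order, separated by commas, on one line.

senafiwaad, jetodzomuah, liduwipuaw, tubnaojahjopaag

/senafiwaadx/: /x/ is the second consonant of a word-final cluster /dx/, so it deletes. → [senafiwaad].
/jetodzomuahj/: /j/ is the second consonant of a word-final cluster /hj/, so it deletes. → [jetodzomuah].
/liduwipuawz/: /z/ is the second consonant of a word-final cluster /wz/, so it deletes. → [liduwipuaw].
/tubnaojahjopaagl/: /l/ is the second consonant of a word-final cluster /gl/, so it deletes. → [tubnaojahjopaag].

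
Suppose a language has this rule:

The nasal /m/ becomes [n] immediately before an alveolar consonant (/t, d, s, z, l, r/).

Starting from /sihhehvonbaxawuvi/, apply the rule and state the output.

sihhehvonbaxawuvi

No segment of /sihhehvonbaxawuvi/ meets the structural description of the rule, so the form surfaces unchanged.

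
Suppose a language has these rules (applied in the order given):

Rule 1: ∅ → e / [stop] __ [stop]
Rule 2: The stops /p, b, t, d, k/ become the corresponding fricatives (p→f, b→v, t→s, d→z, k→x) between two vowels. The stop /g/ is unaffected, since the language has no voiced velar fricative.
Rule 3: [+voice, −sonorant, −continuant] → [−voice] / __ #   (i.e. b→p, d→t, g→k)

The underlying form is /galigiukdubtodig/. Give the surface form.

galigiuxezuvesozik

Rule 1 (stop-cluster e-epenthesis): /k/ and /d/ form a stop–stop cluster, so [e] is inserted between them. /b/ and /t/ form a stop–stop cluster, so [e] is inserted between them. /galigiukdubtodig/ → galigiukedubetodig.
Rule 2 (intervocalic spirantization): /k/ is a stop between vowels /u/ and /e/, so it spirantizes to the fricative [x]. /d/ is a stop between vowels /e/ and /u/, so it spirantizes to the fricative [z]. /b/ is a stop between vowels /u/ and /e/, so it spirantizes to the fricative [v]. /t/ is a stop between vowels /e/ and /o/, so it spirantizes to the fricative [s]. /d/ is a stop between vowels /o/ and /i/, so it spirantizes to the fricative [z]. /galigiukedubetodig/ → galigiuxezuvesozig.
Rule 3 (final devoicing): /g/ is a voiced stop in word-final position, so it devoices to [k]. /galigiuxezuvesozig/ → galigiuxezuvesozik.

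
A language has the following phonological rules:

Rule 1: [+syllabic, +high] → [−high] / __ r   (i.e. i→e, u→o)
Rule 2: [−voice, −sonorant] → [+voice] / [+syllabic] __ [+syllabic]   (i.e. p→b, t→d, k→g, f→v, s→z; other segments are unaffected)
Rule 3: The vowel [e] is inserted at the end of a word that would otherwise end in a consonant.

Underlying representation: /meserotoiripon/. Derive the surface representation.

mezerodoeribone

Rule 1 (pre-rhotic lowering): /i/ is a high vowel immediately before /r/, so it lowers to [e]. /meserotoiripon/ → meserotoeripon.
Rule 2 (intervocalic voicing): /s/ is a voiceless obstruent between vowels /e/ and /e/, so it voices to [z]. /t/ is a voiceless obstruent between vowels /o/ and /o/, so it voices to [d]. /p/ is a voiceless obstruent between vowels /i/ and /o/, so it voices to [b]. /meserotoeripon/ → mezerodoeribon.
Rule 3 (final e-epenthesis): the form ends in the consonant /n/, so [e] is inserted word-finally. /mezerodoeribon/ → mezerodoeribone.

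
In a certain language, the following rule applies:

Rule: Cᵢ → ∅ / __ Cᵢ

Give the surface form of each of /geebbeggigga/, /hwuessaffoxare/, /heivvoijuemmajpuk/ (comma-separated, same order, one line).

geebegiga, hwuesafoxare, heivoijuemajpuk

/geebbeggigga/: /bb/ is a geminate; the first /b/ deletes. /gg/ is a geminate; the first /g/ deletes. /gg/ is a geminate; the first /g/ deletes. → [geebegiga].
/hwuessaffoxare/: /ss/ is a geminate; the first /s/ deletes. /ff/ is a geminate; the first /f/ deletes. → [hwuesafoxare].
/heivvoijuemmajpuk/: /vv/ is a geminate; the first /v/ deletes. /mm/ is a geminate; the first /m/ deletes. → [heivoijuemajpuk].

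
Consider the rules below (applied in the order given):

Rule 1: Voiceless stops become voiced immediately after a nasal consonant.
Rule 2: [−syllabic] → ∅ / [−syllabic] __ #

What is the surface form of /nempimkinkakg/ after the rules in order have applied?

Rule 1 (post-nasal voicing): /p/ is a voiceless stop immediately after the nasal /m/, so it voices to [b]. /k/ is a voiceless stop immediately after the nasal /m/, so it voices to [g]. /k/ is a voiceless stop immediately after the nasal /n/, so it voices to [g]. /nempimkinkakg/ → nembimgingakg.
Rule 2 (final cluster simplification): /g/ is the second consonant of a word-final cluster /kg/, so it deletes. /nembimgingakg/ → nembimgingak.

nembimgingak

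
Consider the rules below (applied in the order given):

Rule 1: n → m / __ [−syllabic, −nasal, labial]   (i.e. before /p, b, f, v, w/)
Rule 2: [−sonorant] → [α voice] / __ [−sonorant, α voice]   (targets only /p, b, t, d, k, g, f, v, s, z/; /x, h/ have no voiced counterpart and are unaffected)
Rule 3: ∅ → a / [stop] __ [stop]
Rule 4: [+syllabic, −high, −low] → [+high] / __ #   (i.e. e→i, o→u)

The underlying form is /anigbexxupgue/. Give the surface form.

Rule 1 (nasal place assimilation): no segment meets the environment; /anigbexxupgue/ is unchanged.
Rule 2 (regressive voicing assimilation): /p/ precedes the voiced obstruent /g/, so it voices to [b] by assimilation. /anigbexxupgue/ → anigbexxubgue.
Rule 3 (stop-cluster a-epenthesis): /g/ and /b/ form a stop–stop cluster, so [a] is inserted between them. /b/ and /g/ form a stop–stop cluster, so [a] is inserted between them. /anigbexxubgue/ → anigabexxubague.
Rule 4 (final vowel raising): /e/ is a mid vowel in word-final position, so it raises to [i]. /anigabexxubague/ → anigabexxubagui.

anigabexxubagui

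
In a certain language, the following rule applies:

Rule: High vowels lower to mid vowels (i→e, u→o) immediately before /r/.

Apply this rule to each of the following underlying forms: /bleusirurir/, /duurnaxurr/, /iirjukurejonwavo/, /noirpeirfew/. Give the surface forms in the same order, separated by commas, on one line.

/bleusirurir/: /i/ is a high vowel immediately before /r/, so it lowers to [e]. /u/ is a high vowel immediately before /r/, so it lowers to [o]. /i/ is a high vowel immediately before /r/, so it lowers to [e]. → [bleuserorer].
/duurnaxurr/: /u/ is a high vowel immediately before /r/, so it lowers to [o]. /u/ is a high vowel immediately before /r/, so it lowers to [o]. → [duornaxorr].
/iirjukurejonwavo/: /i/ is a high vowel immediately before /r/, so it lowers to [e]. /u/ is a high vowel immediately before /r/, so it lowers to [o]. → [ierjukorejonwavo].
/noirpeirfew/: /i/ is a high vowel immediately before /r/, so it lowers to [e]. /i/ is a high vowel immediately before /r/, so it lowers to [e]. → [noerpeerfew].

bleuserorer, duornaxorr, ierjukorejonwavo, noerpeerfew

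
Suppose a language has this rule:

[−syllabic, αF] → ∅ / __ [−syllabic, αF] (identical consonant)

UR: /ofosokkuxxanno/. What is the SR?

ofosokuxano

/kk/ is a geminate; the first /k/ deletes.
/xx/ is a geminate; the first /x/ deletes.
/nn/ is a geminate; the first /n/ deletes.
Surface form: [ofosokuxano].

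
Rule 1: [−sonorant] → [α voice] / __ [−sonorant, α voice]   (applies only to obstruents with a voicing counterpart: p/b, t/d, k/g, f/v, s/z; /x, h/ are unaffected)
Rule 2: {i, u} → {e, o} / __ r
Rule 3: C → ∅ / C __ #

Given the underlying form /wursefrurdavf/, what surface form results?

Rule 1 (regressive voicing assimilation): /v/ precedes the voiceless obstruent /f/, so it devoices to [f] by assimilation. /wursefrurdavf/ → wursefrurdaff.
Rule 2 (pre-rhotic lowering): /u/ is a high vowel immediately before /r/, so it lowers to [o]. /u/ is a high vowel immediately before /r/, so it lowers to [o]. /wursefrurdaff/ → worsefrordaff.
Rule 3 (final cluster simplification): /f/ is the second consonant of a word-final cluster /ff/, so it deletes. /worsefrordaff/ → worsefrordaf.

worsefrordaf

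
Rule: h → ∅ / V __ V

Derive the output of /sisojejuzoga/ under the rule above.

No segment of /sisojejuzoga/ meets the structural description of the rule, so the form surfaces unchanged.

sisojejuzoga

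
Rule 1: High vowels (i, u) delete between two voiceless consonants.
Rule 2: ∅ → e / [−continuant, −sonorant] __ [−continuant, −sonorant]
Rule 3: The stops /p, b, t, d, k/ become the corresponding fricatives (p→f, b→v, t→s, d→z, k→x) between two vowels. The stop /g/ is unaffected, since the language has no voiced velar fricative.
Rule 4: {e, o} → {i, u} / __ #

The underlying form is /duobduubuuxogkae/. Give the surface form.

duovezuuvuuxogexai

Rule 1 (high vowel syncope): no segment meets the environment; /duobduubuuxogkae/ is unchanged.
Rule 2 (stop-cluster e-epenthesis): /b/ and /d/ form a stop–stop cluster, so [e] is inserted between them. /g/ and /k/ form a stop–stop cluster, so [e] is inserted between them. /duobduubuuxogkae/ → duobeduubuuxogekae.
Rule 3 (intervocalic spirantization): /b/ is a stop between vowels /o/ and /e/, so it spirantizes to the fricative [v]. /d/ is a stop between vowels /e/ and /u/, so it spirantizes to the fricative [z]. /b/ is a stop between vowels /u/ and /u/, so it spirantizes to the fricative [v]. /k/ is a stop between vowels /e/ and /a/, so it spirantizes to the fricative [x]. /duobeduubuuxogekae/ → duovezuuvuuxogexae.
Rule 4 (final vowel raising): /e/ is a mid vowel in word-final position, so it raises to [i]. /duovezuuvuuxogexae/ → duovezuuvuuxogexai.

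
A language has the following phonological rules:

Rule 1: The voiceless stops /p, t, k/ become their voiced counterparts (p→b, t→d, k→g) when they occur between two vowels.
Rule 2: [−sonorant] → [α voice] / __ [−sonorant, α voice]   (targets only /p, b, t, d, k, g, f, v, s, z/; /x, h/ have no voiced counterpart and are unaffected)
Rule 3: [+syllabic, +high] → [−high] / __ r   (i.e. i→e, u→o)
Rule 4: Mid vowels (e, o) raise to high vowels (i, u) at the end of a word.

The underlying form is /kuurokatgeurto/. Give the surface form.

Rule 1 (intervocalic voicing): /k/ is a voiceless stop between vowels /o/ and /a/, so it voices to [g]. /kuurokatgeurto/ → kuurogatgeurto.
Rule 2 (regressive voicing assimilation): /t/ precedes the voiced obstruent /g/, so it voices to [d] by assimilation. /kuurogatgeurto/ → kuurogadgeurto.
Rule 3 (pre-rhotic lowering): /u/ is a high vowel immediately before /r/, so it lowers to [o]. /u/ is a high vowel immediately before /r/, so it lowers to [o]. /kuurogadgeurto/ → kuorogadgeorto.
Rule 4 (final vowel raising): /o/ is a mid vowel in word-final position, so it raises to [u]. /kuorogadgeorto/ → kuorogadgeortu.

kuorogadgeortu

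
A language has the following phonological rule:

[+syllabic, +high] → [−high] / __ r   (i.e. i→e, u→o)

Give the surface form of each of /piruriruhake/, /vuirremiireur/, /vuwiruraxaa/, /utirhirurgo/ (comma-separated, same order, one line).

peroreruhake, vuerremiereor, vuweroraxaa, uterherorgo

/piruriruhake/: /i/ is a high vowel immediately before /r/, so it lowers to [e]. /u/ is a high vowel immediately before /r/, so it lowers to [o]. /i/ is a high vowel immediately before /r/, so it lowers to [e]. → [peroreruhake].
/vuirremiireur/: /i/ is a high vowel immediately before /r/, so it lowers to [e]. /i/ is a high vowel immediately before /r/, so it lowers to [e]. /u/ is a high vowel immediately before /r/, so it lowers to [o]. → [vuerremiereor].
/vuwiruraxaa/: /i/ is a high vowel immediately before /r/, so it lowers to [e]. /u/ is a high vowel immediately before /r/, so it lowers to [o]. → [vuweroraxaa].
/utirhirurgo/: /i/ is a high vowel immediately before /r/, so it lowers to [e]. /i/ is a high vowel immediately before /r/, so it lowers to [e]. /u/ is a high vowel immediately before /r/, so it lowers to [o]. → [uterherorgo].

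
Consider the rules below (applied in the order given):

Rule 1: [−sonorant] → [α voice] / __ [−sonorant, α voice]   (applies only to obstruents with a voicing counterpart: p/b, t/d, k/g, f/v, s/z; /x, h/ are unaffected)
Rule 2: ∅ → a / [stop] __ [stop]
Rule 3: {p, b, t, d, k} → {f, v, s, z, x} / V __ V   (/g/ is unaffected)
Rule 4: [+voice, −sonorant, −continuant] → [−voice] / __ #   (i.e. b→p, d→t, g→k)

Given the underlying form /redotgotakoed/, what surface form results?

Rule 1 (regressive voicing assimilation): /t/ precedes the voiced obstruent /g/, so it voices to [d] by assimilation. /redotgotakoed/ → redodgotakoed.
Rule 2 (stop-cluster a-epenthesis): /d/ and /g/ form a stop–stop cluster, so [a] is inserted between them. /redodgotakoed/ → redodagotakoed.
Rule 3 (intervocalic spirantization): /d/ is a stop between vowels /e/ and /o/, so it spirantizes to the fricative [z]. /d/ is a stop between vowels /o/ and /a/, so it spirantizes to the fricative [z]. /t/ is a stop between vowels /o/ and /a/, so it spirantizes to the fricative [s]. /k/ is a stop between vowels /a/ and /o/, so it spirantizes to the fricative [x]. /redodagotakoed/ → rezozagosaxoed.
Rule 4 (final devoicing): /d/ is a voiced stop in word-final position, so it devoices to [t]. /rezozagosaxoed/ → rezozagosaxoet.

rezozagosaxoet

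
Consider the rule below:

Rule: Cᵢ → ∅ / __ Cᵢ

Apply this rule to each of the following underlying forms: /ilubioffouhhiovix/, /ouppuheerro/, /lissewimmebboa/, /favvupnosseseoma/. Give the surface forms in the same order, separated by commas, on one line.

ilubiofouhiovix, oupuheero, lisewimeboa, favupnoseseoma

/ilubioffouhhiovix/: /ff/ is a geminate; the first /f/ deletes. /hh/ is a geminate; the first /h/ deletes. → [ilubiofouhiovix].
/ouppuheerro/: /pp/ is a geminate; the first /p/ deletes. /rr/ is a geminate; the first /r/ deletes. → [oupuheero].
/lissewimmebboa/: /ss/ is a geminate; the first /s/ deletes. /mm/ is a geminate; the first /m/ deletes. /bb/ is a geminate; the first /b/ deletes. → [lisewimeboa].
/favvupnosseseoma/: /vv/ is a geminate; the first /v/ deletes. /ss/ is a geminate; the first /s/ deletes. → [favupnoseseoma].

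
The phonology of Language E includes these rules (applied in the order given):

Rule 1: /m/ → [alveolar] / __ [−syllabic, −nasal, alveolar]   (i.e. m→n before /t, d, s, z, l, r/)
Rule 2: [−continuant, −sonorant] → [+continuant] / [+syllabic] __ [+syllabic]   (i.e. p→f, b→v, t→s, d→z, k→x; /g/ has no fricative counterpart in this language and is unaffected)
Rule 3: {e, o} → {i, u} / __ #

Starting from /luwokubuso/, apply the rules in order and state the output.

Rule 1 (nasal place assimilation): no segment meets the environment; /luwokubuso/ is unchanged.
Rule 2 (intervocalic spirantization): /k/ is a stop between vowels /o/ and /u/, so it spirantizes to the fricative [x]. /b/ is a stop between vowels /u/ and /u/, so it spirantizes to the fricative [v]. /luwokubuso/ → luwoxuvuso.
Rule 3 (final vowel raising): /o/ is a mid vowel in word-final position, so it raises to [u]. /luwoxuvuso/ → luwoxuvusu.

luwoxuvusu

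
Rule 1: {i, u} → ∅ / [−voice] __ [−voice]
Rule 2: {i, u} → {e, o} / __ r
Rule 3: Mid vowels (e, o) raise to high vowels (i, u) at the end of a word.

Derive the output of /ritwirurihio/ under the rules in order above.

Rule 1 (high vowel syncope): no segment meets the environment; /ritwirurihio/ is unchanged.
Rule 2 (pre-rhotic lowering): /i/ is a high vowel immediately before /r/, so it lowers to [e]. /u/ is a high vowel immediately before /r/, so it lowers to [o]. /ritwirurihio/ → ritwerorihio.
Rule 3 (final vowel raising): /o/ is a mid vowel in word-final position, so it raises to [u]. /ritwerorihio/ → ritwerorihiu.

ritwerorihiu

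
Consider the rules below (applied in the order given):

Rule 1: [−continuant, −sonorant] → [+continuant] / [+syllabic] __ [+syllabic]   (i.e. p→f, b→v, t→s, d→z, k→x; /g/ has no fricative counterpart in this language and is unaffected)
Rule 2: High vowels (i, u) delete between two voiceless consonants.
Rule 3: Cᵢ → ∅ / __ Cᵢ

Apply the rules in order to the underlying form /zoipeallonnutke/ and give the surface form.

zoifealonutke

Rule 1 (intervocalic spirantization): /p/ is a stop between vowels /i/ and /e/, so it spirantizes to the fricative [f]. /zoipeallonnutke/ → zoifeallonnutke.
Rule 2 (high vowel syncope): no segment meets the environment; /zoifeallonnutke/ is unchanged.
Rule 3 (degemination): /ll/ is a geminate; the first /l/ deletes. /nn/ is a geminate; the first /n/ deletes. /zoifeallonnutke/ → zoifealonutke.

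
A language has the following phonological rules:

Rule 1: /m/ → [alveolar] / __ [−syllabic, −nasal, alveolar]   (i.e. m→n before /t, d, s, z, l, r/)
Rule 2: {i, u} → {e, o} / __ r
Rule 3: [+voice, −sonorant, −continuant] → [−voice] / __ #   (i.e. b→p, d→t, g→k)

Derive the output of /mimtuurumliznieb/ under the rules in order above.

mintuorunlizniep

Rule 1 (nasal place assimilation): /m/ precedes the alveolar consonant /t/, so it assimilates in place to [n]. /m/ precedes the alveolar consonant /l/, so it assimilates in place to [n]. /mimtuurumliznieb/ → mintuurunliznieb.
Rule 2 (pre-rhotic lowering): /u/ is a high vowel immediately before /r/, so it lowers to [o]. /mintuurunliznieb/ → mintuorunliznieb.
Rule 3 (final devoicing): /b/ is a voiced stop in word-final position, so it devoices to [p]. /mintuorunliznieb/ → mintuorunlizniep.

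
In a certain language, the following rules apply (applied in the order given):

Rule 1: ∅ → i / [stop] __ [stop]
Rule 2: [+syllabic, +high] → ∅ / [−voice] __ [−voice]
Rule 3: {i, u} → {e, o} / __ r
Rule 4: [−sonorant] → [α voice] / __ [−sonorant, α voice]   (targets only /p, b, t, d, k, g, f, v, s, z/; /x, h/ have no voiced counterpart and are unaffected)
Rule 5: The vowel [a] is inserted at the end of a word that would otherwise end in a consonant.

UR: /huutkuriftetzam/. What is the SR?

Rule 1 (stop-cluster i-epenthesis): /t/ and /k/ form a stop–stop cluster, so [i] is inserted between them. /huutkuriftetzam/ → huutikuriftetzam.
Rule 2 (high vowel syncope): /i/ is a high vowel flanked by voiceless consonants /t/ and /k/, so it deletes. /huutikuriftetzam/ → huutkuriftetzam.
Rule 3 (pre-rhotic lowering): /u/ is a high vowel immediately before /r/, so it lowers to [o]. /huutkuriftetzam/ → huutkoriftetzam.
Rule 4 (regressive voicing assimilation): /t/ precedes the voiced obstruent /z/, so it voices to [d] by assimilation. /huutkoriftetzam/ → huutkoriftedzam.
Rule 5 (final a-epenthesis): the form ends in the consonant /m/, so [a] is inserted word-finally. /huutkoriftedzam/ → huutkoriftedzama.

huutkoriftedzama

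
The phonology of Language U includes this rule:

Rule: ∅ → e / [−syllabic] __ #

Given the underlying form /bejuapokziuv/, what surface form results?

the form ends in the consonant /v/, so [e] is inserted word-finally.
Surface form: [bejuapokziuve].

bejuapokziuve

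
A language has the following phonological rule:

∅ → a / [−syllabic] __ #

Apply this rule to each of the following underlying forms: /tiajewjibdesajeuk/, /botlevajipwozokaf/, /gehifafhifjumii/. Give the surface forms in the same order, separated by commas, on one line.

/tiajewjibdesajeuk/: the form ends in the consonant /k/, so [a] is inserted word-finally. → [tiajewjibdesajeuka].
/botlevajipwozokaf/: the form ends in the consonant /f/, so [a] is inserted word-finally. → [botlevajipwozokafa].
/gehifafhifjumii/: the rule's environment is not met; surfaces unchanged as [gehifafhifjumii].

tiajewjibdesajeuka, botlevajipwozokafa, gehifafhifjumii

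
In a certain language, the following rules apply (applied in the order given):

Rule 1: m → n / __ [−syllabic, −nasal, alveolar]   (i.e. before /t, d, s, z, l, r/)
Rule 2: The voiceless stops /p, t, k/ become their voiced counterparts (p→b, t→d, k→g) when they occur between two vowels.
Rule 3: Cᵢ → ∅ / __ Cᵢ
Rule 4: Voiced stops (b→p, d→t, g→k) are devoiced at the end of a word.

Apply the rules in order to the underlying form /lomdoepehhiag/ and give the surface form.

londoebehiak

Rule 1 (nasal place assimilation): /m/ precedes the alveolar consonant /d/, so it assimilates in place to [n]. /lomdoepehhiag/ → londoepehhiag.
Rule 2 (intervocalic voicing): /p/ is a voiceless stop between vowels /e/ and /e/, so it voices to [b]. /londoepehhiag/ → londoebehhiag.
Rule 3 (degemination): /hh/ is a geminate; the first /h/ deletes. /londoebehhiag/ → londoebehiag.
Rule 4 (final devoicing): /g/ is a voiced stop in word-final position, so it devoices to [k]. /londoebehiag/ → londoebehiak.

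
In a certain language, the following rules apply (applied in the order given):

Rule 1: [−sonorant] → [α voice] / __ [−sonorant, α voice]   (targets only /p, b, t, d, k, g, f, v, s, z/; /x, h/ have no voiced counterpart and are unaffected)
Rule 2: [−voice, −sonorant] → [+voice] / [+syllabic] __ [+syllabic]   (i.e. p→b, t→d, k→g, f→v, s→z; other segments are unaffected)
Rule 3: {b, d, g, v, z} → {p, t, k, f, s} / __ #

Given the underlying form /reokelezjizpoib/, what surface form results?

reogelezjispoip

Rule 1 (regressive voicing assimilation): /z/ precedes the voiceless obstruent /p/, so it devoices to [s] by assimilation. /reokelezjizpoib/ → reokelezjispoib.
Rule 2 (intervocalic voicing): /k/ is a voiceless obstruent between vowels /o/ and /e/, so it voices to [g]. /reokelezjispoib/ → reogelezjispoib.
Rule 3 (final devoicing): /b/ is a voiced obstruent in word-final position, so it devoices to [p]. /reogelezjispoib/ → reogelezjispoip.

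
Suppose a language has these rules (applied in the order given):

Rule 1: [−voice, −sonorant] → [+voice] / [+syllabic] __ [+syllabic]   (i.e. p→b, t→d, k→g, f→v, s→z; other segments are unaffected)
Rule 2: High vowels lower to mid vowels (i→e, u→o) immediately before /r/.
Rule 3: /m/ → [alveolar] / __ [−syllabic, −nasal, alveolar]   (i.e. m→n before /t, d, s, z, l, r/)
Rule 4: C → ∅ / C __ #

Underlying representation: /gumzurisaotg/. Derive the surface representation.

Rule 1 (intervocalic voicing): /s/ is a voiceless obstruent between vowels /i/ and /a/, so it voices to [z]. /gumzurisaotg/ → gumzurizaotg.
Rule 2 (pre-rhotic lowering): /u/ is a high vowel immediately before /r/, so it lowers to [o]. /gumzurizaotg/ → gumzorizaotg.
Rule 3 (nasal place assimilation): /m/ precedes the alveolar consonant /z/, so it assimilates in place to [n]. /gumzorizaotg/ → gunzorizaotg.
Rule 4 (final cluster simplification): /g/ is the second consonant of a word-final cluster /tg/, so it deletes. /gunzorizaotg/ → gunzorizaot.

gunzorizaot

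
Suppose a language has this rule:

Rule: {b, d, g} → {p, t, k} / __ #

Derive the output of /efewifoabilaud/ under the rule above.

efewifoabilaut

Scanning /efewifoabilaud/: /b/ at position 9 is not in the conditioning environment; /d/ is a voiced stop in word-final position, so it devoices to [t].
Result: [efewifoabilaut].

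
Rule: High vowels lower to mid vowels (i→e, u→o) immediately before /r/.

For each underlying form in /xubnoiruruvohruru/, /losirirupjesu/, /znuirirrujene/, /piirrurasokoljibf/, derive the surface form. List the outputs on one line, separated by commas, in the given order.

xubnoeroruvohroru, losererupjesu, znuererrujene, pierrorasokoljibf

/xubnoiruruvohruru/: /i/ is a high vowel immediately before /r/, so it lowers to [e]. /u/ is a high vowel immediately before /r/, so it lowers to [o]. /u/ is a high vowel immediately before /r/, so it lowers to [o]. → [xubnoeroruvohroru].
/losirirupjesu/: /i/ is a high vowel immediately before /r/, so it lowers to [e]. /i/ is a high vowel immediately before /r/, so it lowers to [e]. → [losererupjesu].
/znuirirrujene/: /i/ is a high vowel immediately before /r/, so it lowers to [e]. /i/ is a high vowel immediately before /r/, so it lowers to [e]. → [znuererrujene].
/piirrurasokoljibf/: /i/ is a high vowel immediately before /r/, so it lowers to [e]. /u/ is a high vowel immediately before /r/, so it lowers to [o]. → [pierrorasokoljibf].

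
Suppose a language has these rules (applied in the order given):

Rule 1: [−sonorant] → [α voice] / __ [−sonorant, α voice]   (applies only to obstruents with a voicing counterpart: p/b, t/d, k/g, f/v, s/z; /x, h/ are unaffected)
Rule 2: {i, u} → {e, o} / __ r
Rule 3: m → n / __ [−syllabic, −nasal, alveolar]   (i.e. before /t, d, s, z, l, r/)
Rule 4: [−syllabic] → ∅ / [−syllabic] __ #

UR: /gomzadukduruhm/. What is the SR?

gonzadugdoruh

Rule 1 (regressive voicing assimilation): /k/ precedes the voiced obstruent /d/, so it voices to [g] by assimilation. /gomzadukduruhm/ → gomzadugduruhm.
Rule 2 (pre-rhotic lowering): /u/ is a high vowel immediately before /r/, so it lowers to [o]. /gomzadugduruhm/ → gomzadugdoruhm.
Rule 3 (nasal place assimilation): /m/ precedes the alveolar consonant /z/, so it assimilates in place to [n]. /gomzadugdoruhm/ → gonzadugdoruhm.
Rule 4 (final cluster simplification): /m/ is the second consonant of a word-final cluster /hm/, so it deletes. /gonzadugdoruhm/ → gonzadugdoruh.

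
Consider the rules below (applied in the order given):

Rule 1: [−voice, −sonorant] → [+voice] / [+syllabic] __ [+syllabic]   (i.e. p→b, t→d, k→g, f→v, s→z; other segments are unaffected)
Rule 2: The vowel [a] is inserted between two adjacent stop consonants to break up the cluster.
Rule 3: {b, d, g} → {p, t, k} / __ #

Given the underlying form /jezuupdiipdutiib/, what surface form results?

jezuupadiipadudiip

Rule 1 (intervocalic voicing): /t/ is a voiceless obstruent between vowels /u/ and /i/, so it voices to [d]. /jezuupdiipdutiib/ → jezuupdiipdudiib.
Rule 2 (stop-cluster a-epenthesis): /p/ and /d/ form a stop–stop cluster, so [a] is inserted between them. /p/ and /d/ form a stop–stop cluster, so [a] is inserted between them. /jezuupdiipdudiib/ → jezuupadiipadudiib.
Rule 3 (final devoicing): /b/ is a voiced stop in word-final position, so it devoices to [p]. /jezuupadiipadudiib/ → jezuupadiipadudiip.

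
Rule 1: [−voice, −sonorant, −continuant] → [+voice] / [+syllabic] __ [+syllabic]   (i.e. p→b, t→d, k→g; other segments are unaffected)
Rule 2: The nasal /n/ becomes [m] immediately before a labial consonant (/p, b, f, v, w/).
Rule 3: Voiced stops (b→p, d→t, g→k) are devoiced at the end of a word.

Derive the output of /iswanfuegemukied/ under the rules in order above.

Rule 1 (intervocalic voicing): /k/ is a voiceless stop between vowels /u/ and /i/, so it voices to [g]. /iswanfuegemukied/ → iswanfuegemugied.
Rule 2 (nasal place assimilation): /n/ precedes the labial consonant /f/, so it assimilates in place to [m]. /iswanfuegemugied/ → iswamfuegemugied.
Rule 3 (final devoicing): /d/ is a voiced stop in word-final position, so it devoices to [t]. /iswamfuegemugied/ → iswamfuegemugiet.

iswamfuegemugiet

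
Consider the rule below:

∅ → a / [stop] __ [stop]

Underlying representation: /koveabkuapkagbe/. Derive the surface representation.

koveabakuapakagabe

/b/ and /k/ form a stop–stop cluster, so [a] is inserted between them.
/p/ and /k/ form a stop–stop cluster, so [a] is inserted between them.
/g/ and /b/ form a stop–stop cluster, so [a] is inserted between them.
Surface form: [koveabakuapakagabe].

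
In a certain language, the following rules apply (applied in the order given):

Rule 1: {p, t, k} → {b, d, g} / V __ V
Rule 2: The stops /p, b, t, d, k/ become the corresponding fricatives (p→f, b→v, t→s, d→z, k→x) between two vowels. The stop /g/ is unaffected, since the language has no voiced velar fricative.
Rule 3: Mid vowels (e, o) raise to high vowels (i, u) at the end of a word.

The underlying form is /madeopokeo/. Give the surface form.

Rule 1 (intervocalic voicing): /p/ is a voiceless stop between vowels /o/ and /o/, so it voices to [b]. /k/ is a voiceless stop between vowels /o/ and /e/, so it voices to [g]. /madeopokeo/ → madeobogeo.
Rule 2 (intervocalic spirantization): /d/ is a stop between vowels /a/ and /e/, so it spirantizes to the fricative [z]. /b/ is a stop between vowels /o/ and /o/, so it spirantizes to the fricative [v]. /madeobogeo/ → mazeovogeo.
Rule 3 (final vowel raising): /o/ is a mid vowel in word-final position, so it raises to [u]. /mazeovogeo/ → mazeovogeu.

mazeovogeu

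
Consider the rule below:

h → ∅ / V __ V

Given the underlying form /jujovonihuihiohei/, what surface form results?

/h/ occurs between vowels /i/ and /u/, so it deletes.
/h/ occurs between vowels /i/ and /i/, so it deletes.
/h/ occurs between vowels /o/ and /e/, so it deletes.
Surface form: [jujovoniuiioei].

jujovoniuiioei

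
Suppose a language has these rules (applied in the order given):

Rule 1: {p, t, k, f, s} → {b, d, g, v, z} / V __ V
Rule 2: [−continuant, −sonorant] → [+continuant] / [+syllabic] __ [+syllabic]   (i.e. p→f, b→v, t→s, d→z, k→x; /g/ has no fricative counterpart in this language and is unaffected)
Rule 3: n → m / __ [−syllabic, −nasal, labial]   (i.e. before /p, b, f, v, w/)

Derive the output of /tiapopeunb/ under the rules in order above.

Rule 1 (intervocalic voicing): /p/ is a voiceless obstruent between vowels /a/ and /o/, so it voices to [b]. /p/ is a voiceless obstruent between vowels /o/ and /e/, so it voices to [b]. /tiapopeunb/ → tiabobeunb.
Rule 2 (intervocalic spirantization): /b/ is a stop between vowels /a/ and /o/, so it spirantizes to the fricative [v]. /b/ is a stop between vowels /o/ and /e/, so it spirantizes to the fricative [v]. /tiabobeunb/ → tiavoveunb.
Rule 3 (nasal place assimilation): /n/ precedes the labial consonant /b/, so it assimilates in place to [m]. /tiavoveunb/ → tiavoveumb.

tiavoveumb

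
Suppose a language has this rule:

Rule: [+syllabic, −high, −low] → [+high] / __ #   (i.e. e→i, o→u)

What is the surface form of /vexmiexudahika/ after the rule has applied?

vexmiexudahika

No segment of /vexmiexudahika/ meets the structural description of the rule, so the form surfaces unchanged.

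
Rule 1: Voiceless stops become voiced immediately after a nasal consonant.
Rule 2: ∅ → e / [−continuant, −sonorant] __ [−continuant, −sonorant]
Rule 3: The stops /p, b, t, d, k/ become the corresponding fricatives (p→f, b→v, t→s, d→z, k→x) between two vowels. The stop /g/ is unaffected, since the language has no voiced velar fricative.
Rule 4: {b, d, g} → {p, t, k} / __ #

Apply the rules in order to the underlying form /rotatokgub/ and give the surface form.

rosasoxegup

Rule 1 (post-nasal voicing): no segment meets the environment; /rotatokgub/ is unchanged.
Rule 2 (stop-cluster e-epenthesis): /k/ and /g/ form a stop–stop cluster, so [e] is inserted between them. /rotatokgub/ → rotatokegub.
Rule 3 (intervocalic spirantization): /t/ is a stop between vowels /o/ and /a/, so it spirantizes to the fricative [s]. /t/ is a stop between vowels /a/ and /o/, so it spirantizes to the fricative [s]. /k/ is a stop between vowels /o/ and /e/, so it spirantizes to the fricative [x]. /rotatokegub/ → rosasoxegub.
Rule 4 (final devoicing): /b/ is a voiced stop in word-final position, so it devoices to [p]. /rosasoxegub/ → rosasoxegup.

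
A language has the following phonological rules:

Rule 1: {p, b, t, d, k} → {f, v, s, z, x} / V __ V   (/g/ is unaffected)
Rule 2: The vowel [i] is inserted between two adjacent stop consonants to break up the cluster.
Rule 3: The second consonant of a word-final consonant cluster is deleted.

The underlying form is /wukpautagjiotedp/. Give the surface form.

Rule 1 (intervocalic spirantization): /t/ is a stop between vowels /u/ and /a/, so it spirantizes to the fricative [s]. /t/ is a stop between vowels /o/ and /e/, so it spirantizes to the fricative [s]. /wukpautagjiotedp/ → wukpausagjiosedp.
Rule 2 (stop-cluster i-epenthesis): /k/ and /p/ form a stop–stop cluster, so [i] is inserted between them. /d/ and /p/ form a stop–stop cluster, so [i] is inserted between them. /wukpausagjiosedp/ → wukipausagjiosedip.
Rule 3 (final cluster simplification): no segment meets the environment; /wukipausagjiosedip/ is unchanged.

wukipausagjiosedip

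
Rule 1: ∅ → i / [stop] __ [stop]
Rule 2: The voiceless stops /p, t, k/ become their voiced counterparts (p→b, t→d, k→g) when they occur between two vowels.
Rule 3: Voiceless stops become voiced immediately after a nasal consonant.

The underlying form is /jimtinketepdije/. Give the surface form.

jimdingedebidije

Rule 1 (stop-cluster i-epenthesis): /p/ and /d/ form a stop–stop cluster, so [i] is inserted between them. /jimtinketepdije/ → jimtinketepidije.
Rule 2 (intervocalic voicing): /t/ is a voiceless stop between vowels /e/ and /e/, so it voices to [d]. /p/ is a voiceless stop between vowels /e/ and /i/, so it voices to [b]. /jimtinketepidije/ → jimtinkedebidije.
Rule 3 (post-nasal voicing): /t/ is a voiceless stop immediately after the nasal /m/, so it voices to [d]. /k/ is a voiceless stop immediately after the nasal /n/, so it voices to [g]. /jimtinkedebidije/ → jimdingedebidije.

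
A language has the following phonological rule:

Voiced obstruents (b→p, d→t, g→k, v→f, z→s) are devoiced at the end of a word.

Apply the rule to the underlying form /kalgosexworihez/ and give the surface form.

kalgosexworihes

/z/ is a voiced obstruent in word-final position, so it devoices to [s].
Surface form: [kalgosexworihes].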